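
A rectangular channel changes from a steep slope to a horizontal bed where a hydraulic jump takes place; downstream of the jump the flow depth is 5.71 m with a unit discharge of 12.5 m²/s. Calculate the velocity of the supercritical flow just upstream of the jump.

V₂ = q/y₂ = 12.5/5.71 = 2.19 m/s; Fr₂ = V₂/√(g·y₂) = 0.292.
Since the conjugate-depth ratio holds either way, y₁/y₂ = ½[√(1 + 8Fr₂²) − 1] = ½[√1.684 − 1] = 0.149.
y₁ = 0.149 × 5.71 = 0.850 m.
V₁ = q/y₁ = 12.5/0.850 = 14.7 m/s.

V₁ = 14.7 m/s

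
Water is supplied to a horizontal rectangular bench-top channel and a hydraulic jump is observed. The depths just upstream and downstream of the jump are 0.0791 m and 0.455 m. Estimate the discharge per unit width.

q = 0.307 m²/s

For a rectangular channel the momentum equation gives q² = ½·g·y₁·y₂·(y₁ + y₂) = ½×9.81×0.0791×0.455×0.534 = 0.0943.
q = √0.0943 = 0.307 m²/s.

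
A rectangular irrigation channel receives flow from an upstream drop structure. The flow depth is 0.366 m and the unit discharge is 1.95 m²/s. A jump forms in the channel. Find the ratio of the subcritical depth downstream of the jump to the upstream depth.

y₂/y₁ = 3.51

V₁ = q/y₁ = 1.95/0.366 = 5.33 m/s. Fr₁ = V₁/√(g·y₁) = 5.33/√(9.81×0.366) = 2.81.
Bélanger equation: y₂/y₁ = ½[√(1 + 8Fr₁²) − 1] = ½[√64.25 − 1] = 3.51.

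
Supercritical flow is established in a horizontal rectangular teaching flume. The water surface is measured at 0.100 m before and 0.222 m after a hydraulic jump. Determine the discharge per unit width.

q = 0.187 m²/s

For a rectangular channel the momentum equation gives q² = ½·g·y₁·y₂·(y₁ + y₂) = ½×9.81×0.100×0.222×0.322 = 0.0351.
q = √0.0351 = 0.187 m²/s.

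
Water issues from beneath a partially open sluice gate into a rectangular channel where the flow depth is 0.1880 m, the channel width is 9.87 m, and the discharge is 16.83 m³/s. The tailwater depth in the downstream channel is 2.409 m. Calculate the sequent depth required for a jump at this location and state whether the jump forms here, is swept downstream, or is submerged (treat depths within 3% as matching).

q = Q/b = 16.83/9.87 = 1.705 m²/s; V₁ = q/y₁ = 9.070 m/s. Fr₁ = V₁/√(g·y₁) = 6.679.
Bélanger equation: y₂/y₁ = ½[√(1 + 8Fr₁²) − 1] = ½[√357.85 − 1] = 8.958.
y₂ = 8.958 × 0.1880 = 1.684 m.
Tailwater y_tw = 2.409 m: y_tw > y₂, so the jump is submerged.

y₂ = 1.684 m; the jump is submerged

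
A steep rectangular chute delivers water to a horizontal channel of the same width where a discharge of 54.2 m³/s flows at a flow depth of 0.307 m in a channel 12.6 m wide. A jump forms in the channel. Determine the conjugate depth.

y₂ = 3.36 m

q = Q/b = 54.2/12.6 = 4.30 m²/s; V₁ = q/y₁ = 14.0 m/s. Fr₁ = V₁/√(g·y₁) = 8.07.
By Bélanger, y₂/y₁ = ½[√(1 + 8Fr₁²) − 1] = ½[√522.5 − 1] = 10.9.
y₂ = 10.9 × 0.307 = 3.36 m.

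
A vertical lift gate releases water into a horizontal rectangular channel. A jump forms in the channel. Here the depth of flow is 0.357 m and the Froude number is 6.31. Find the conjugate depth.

y₂ = 3.01 m

Fr₁ = 6.31 (given).
From the momentum equation for a rectangular channel, y₂/y₁ = ½[√(1 + 8Fr₁²) − 1] = ½[√319.5 − 1] = 8.44.
y₂ = 8.44 × 0.357 = 3.01 m.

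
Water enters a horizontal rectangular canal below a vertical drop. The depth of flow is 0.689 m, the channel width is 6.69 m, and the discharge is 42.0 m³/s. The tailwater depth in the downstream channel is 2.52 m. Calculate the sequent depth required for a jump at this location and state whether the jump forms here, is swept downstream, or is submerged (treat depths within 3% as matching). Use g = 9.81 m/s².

y₂ = 3.09 m; the jump is swept downstream

q = Q/b = 42.0/6.69 = 6.28 m²/s; V₁ = q/y₁ = 9.11 m/s. Fr₁ = V₁/√(g·y₁) = 3.50.
Conjugate-depth relation: y₂/y₁ = ½[√(1 + 8Fr₁²) − 1] = ½[√99.27 − 1] = 4.48.
y₂ = 4.48 × 0.689 = 3.09 m.
Tailwater y_tw = 2.52 m: y_tw < y₂, so the jump is swept downstream.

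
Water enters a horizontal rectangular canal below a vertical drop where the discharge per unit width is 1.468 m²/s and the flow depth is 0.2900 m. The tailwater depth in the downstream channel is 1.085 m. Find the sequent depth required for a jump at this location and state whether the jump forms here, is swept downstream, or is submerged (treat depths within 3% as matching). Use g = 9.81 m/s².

V₁ = q/y₁ = 1.468/0.2900 = 5.062 m/s. Fr₁ = V₁/√(g·y₁) = 5.062/√(9.81×0.2900) = 3.001.
Sequent-depth ratio: y₂/y₁ = ½[√(1 + 8Fr₁²) − 1] = ½[√73.057 − 1] = 3.774.
y₂ = 3.774 × 0.2900 = 1.094 m.
Tailwater y_tw = 1.085 m: y_tw ≈ y₂, so the jump forms here.

y₂ = 1.094 m; the jump forms here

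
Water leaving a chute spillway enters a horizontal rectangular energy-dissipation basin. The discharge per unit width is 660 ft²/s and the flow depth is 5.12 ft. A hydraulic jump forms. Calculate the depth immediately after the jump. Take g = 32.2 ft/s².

V₁ = q/y₁ = 660/5.12 = 129 ft/s. Fr₁ = V₁/√(g·y₁) = 129/√(32.2×5.12) = 10.0.
Sequent-depth ratio: y₂/y₁ = ½[√(1 + 8Fr₁²) − 1] = ½[√807.3 − 1] = 13.7.
y₂ = 13.7 × 5.12 = 70.2 ft.

y₂ = 70.2 ft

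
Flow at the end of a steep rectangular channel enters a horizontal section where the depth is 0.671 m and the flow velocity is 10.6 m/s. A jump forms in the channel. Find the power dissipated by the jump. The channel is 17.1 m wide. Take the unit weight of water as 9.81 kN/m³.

Fr₁ = V₁/√(g·y₁) = 10.6/√(9.81×0.671) = 4.13.
From the momentum equation for a rectangular channel, y₂/y₁ = ½[√(1 + 8Fr₁²) − 1] = ½[√137.6 − 1] = 5.36.
y₂ = 5.36 × 0.671 = 3.60 m.
q = V₁·y₁ = 10.6 × 0.671 = 7.11 m²/s. V₂ = q/y₂ = 7.11/3.60 = 1.98 m/s. E₁ = y₁ + V₁²/2g = 6.40 m; E₂ = y₂ + V₂²/2g = 3.80 m. ΔE = E₁ − E₂ = 2.60 m.
Q = q·b = 7.11 × 17.1 = 122 m³/s. P = γ·Q·ΔE = 9.81 × 122 × 2.60 = 3101 kW.

P = 3101 kW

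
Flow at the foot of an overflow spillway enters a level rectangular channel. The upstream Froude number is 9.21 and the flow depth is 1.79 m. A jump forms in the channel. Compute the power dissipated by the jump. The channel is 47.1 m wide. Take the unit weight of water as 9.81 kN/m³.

Fr₁ = 9.21 (given).
Sequent-depth ratio: y₂/y₁ = ½[√(1 + 8Fr₁²) − 1] = ½[√679.6 − 1] = 12.5.
y₂ = 12.5 × 1.79 = 22.4 m.
V₁ = Fr₁·√(g·y₁) = 9.21×√(9.81×1.79) = 38.6 m/s; q = V₁·y₁ = 69.1 m²/s. V₂ = q/y₂ = 69.1/22.4 = 3.08 m/s. E₁ = y₁ + V₁²/2g = 77.7 m; E₂ = y₂ + V₂²/2g = 22.9 m. ΔE = E₁ − E₂ = 54.8 m.
Q = q·b = 69.1 × 47.1 = 3254 m³/s. P = γ·Q·ΔE = 9.81 × 3254 × 54.8 = 1748823 kW.

P = 1748823 kW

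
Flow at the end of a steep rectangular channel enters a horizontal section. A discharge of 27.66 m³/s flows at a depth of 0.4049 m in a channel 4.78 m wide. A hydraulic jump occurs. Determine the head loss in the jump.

ΔE = 6.795 m

q = Q/b = 27.66/4.78 = 5.787 m²/s; V₁ = q/y₁ = 14.29 m/s. Fr₁ = V₁/√(g·y₁) = 7.171.
By Bélanger, y₂/y₁ = ½[√(1 + 8Fr₁²) − 1] = ½[√412.36 − 1] = 9.653.
y₂ = 9.653 × 0.4049 = 3.909 m.
V₂ = q/y₂ = 5.787/3.909 = 1.480 m/s. E₁ = y₁ + V₁²/2g = 10.81 m; E₂ = y₂ + V₂²/2g = 4.020 m. ΔE = E₁ − E₂ = 6.795 m.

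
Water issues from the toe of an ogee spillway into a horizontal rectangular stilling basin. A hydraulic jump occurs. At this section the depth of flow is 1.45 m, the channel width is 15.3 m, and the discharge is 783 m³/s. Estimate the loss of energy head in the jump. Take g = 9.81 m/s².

ΔE = 46.1 m

q = Q/b = 783/15.3 = 51.2 m²/s; V₁ = q/y₁ = 35.3 m/s. Fr₁ = V₁/√(g·y₁) = 9.36.
From the momentum equation for a rectangular channel, y₂/y₁ = ½[√(1 + 8Fr₁²) − 1] = ½[√701.6 − 1] = 12.7.
y₂ = 12.7 × 1.45 = 18.5 m.
Head loss: ΔE = (y₂ − y₁)³/(4y₁y₂) = (18.5 − 1.45)³/(4×1.45×18.5) = 4938/107 = 46.1 m.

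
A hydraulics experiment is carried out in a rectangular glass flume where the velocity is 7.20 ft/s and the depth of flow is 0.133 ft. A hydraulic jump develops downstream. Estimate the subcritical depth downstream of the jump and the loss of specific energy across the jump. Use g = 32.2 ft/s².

y₂ = 0.591 ft; ΔE = 0.306 ft

Fr₁ = V₁/√(g·y₁) = 7.20/√(32.2×0.133) = 3.48.
By Bélanger, y₂/y₁ = ½[√(1 + 8Fr₁²) − 1] = ½[√97.84 − 1] = 4.45.
y₂ = 4.45 × 0.133 = 0.591 ft.
q = V₁·y₁ = 7.20 × 0.133 = 0.958 ft²/s. V₂ = q/y₂ = 0.958/0.591 = 1.62 ft/s. E₁ = y₁ + V₁²/2g = 0.938 ft; E₂ = y₂ + V₂²/2g = 0.632 ft. ΔE = E₁ − E₂ = 0.306 ft.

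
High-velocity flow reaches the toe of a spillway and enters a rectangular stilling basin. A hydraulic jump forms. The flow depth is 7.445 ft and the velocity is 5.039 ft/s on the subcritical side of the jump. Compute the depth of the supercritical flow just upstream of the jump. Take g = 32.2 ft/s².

Fr₂ = V₂/√(g·y₂) = 5.039/√(32.2×7.445) = 0.3254.
The Bélanger relation is symmetric: y₁/y₂ = ½[√(1 + 8Fr₂²) − 1] = ½[√1.8473 − 1] = 0.1796.
y₁ = 0.1796 × 7.445 = 1.337 ft.

y₁ = 1.337 ft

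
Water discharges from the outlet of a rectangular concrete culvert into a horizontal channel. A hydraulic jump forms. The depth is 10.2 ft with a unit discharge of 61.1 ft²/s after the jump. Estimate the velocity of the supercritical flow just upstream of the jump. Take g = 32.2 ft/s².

V₁ = 32.5 ft/s

V₂ = q/y₂ = 61.1/10.2 = 5.99 ft/s; Fr₂ = V₂/√(g·y₂) = 0.331.
Applying the sequent-depth relation in reverse, y₁/y₂ = ½[√(1 + 8Fr₂²) − 1] = ½[√1.874 − 1] = 0.184.
y₁ = 0.184 × 10.2 = 1.88 ft.
V₁ = q/y₁ = 61.1/1.88 = 32.5 ft/s.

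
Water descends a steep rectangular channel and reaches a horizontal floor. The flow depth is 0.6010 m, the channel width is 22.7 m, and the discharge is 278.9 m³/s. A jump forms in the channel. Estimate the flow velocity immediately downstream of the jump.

q = Q/b = 278.9/22.7 = 12.29 m²/s; V₁ = q/y₁ = 20.44 m/s. Fr₁ = V₁/√(g·y₁) = 8.419.
By Bélanger, y₂/y₁ = ½[√(1 + 8Fr₁²) − 1] = ½[√568.08 − 1] = 11.42.
y₂ = 11.42 × 0.6010 = 6.862 m.
V₂ = q/y₂ = 12.29/6.862 = 1.791 m/s.

V₂ = 1.791 m/s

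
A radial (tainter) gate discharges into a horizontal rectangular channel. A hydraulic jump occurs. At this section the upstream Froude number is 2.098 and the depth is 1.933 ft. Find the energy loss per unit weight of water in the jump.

Fr₁ = 2.098 (given).
By Bélanger, y₂/y₁ = ½[√(1 + 8Fr₁²) − 1] = ½[√36.213 − 1] = 2.509.
y₂ = 2.509 × 1.933 = 4.850 ft.
Head loss: ΔE = (y₂ − y₁)³/(4y₁y₂) = (4.850 − 1.933)³/(4×1.933×4.850) = 24.81/37.50 = 0.6617 ft.

ΔE = 0.6617 ft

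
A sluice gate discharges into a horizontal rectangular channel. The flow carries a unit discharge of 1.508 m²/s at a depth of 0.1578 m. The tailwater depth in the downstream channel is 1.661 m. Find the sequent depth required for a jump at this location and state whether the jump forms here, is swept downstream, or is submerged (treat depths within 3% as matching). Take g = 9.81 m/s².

V₁ = q/y₁ = 1.508/0.1578 = 9.556 m/s. Fr₁ = V₁/√(g·y₁) = 9.556/√(9.81×0.1578) = 7.681.
Sequent-depth ratio: y₂/y₁ = ½[√(1 + 8Fr₁²) − 1] = ½[√472.96 − 1] = 10.37.
y₂ = 10.37 × 0.1578 = 1.637 m.
Tailwater y_tw = 1.661 m: y_tw ≈ y₂, so the jump forms here.

y₂ = 1.637 m; the jump forms here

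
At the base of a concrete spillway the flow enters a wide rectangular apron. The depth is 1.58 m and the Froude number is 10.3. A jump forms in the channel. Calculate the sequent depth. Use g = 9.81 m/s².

Fr₁ = 10.3 (given).
By Bélanger, y₂/y₁ = ½[√(1 + 8Fr₁²) − 1] = ½[√849.7 − 1] = 14.1.
y₂ = 14.1 × 1.58 = 22.2 m.

y₂ = 22.2 m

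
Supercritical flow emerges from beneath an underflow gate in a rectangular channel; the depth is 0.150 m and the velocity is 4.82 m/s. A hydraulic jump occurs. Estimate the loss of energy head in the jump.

ΔE = 0.518 m

Fr₁ = V₁/√(g·y₁) = 4.82/√(9.81×0.150) = 3.97.
From the momentum equation for a rectangular channel, y₂/y₁ = ½[√(1 + 8Fr₁²) − 1] = ½[√127.3 − 1] = 5.14.
y₂ = 5.14 × 0.150 = 0.771 m.
Head loss: ΔE = (y₂ − y₁)³/(4y₁y₂) = (0.771 − 0.150)³/(4×0.150×0.771) = 0.240/0.463 = 0.518 m.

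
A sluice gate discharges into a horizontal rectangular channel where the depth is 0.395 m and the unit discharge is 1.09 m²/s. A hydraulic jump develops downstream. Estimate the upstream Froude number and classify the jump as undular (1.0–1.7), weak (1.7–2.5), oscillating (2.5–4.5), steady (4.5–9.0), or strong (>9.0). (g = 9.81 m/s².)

Fr₁ = 1.40; undular jump

V₁ = q/y₁ = 1.09/0.395 = 2.76 m/s. Fr₁ = V₁/√(g·y₁) = 2.76/√(9.81×0.395) = 1.40.
Fr₁ = 1.40 lies in the undular range.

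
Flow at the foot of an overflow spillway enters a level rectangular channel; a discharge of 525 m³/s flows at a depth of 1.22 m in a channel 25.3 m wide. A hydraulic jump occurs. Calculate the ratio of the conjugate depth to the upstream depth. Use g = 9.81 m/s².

y₂/y₁ = 6.47

q = Q/b = 525/25.3 = 20.8 m²/s; V₁ = q/y₁ = 17.0 m/s. Fr₁ = V₁/√(g·y₁) = 4.92.
From the momentum equation for a rectangular channel, y₂/y₁ = ½[√(1 + 8Fr₁²) − 1] = ½[√194.4 − 1] = 6.47.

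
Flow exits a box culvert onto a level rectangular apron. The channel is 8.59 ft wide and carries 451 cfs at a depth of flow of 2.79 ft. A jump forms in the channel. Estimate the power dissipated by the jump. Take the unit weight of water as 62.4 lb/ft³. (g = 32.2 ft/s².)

q = Q/b = 451/8.59 = 52.5 ft²/s; V₁ = q/y₁ = 18.8 ft/s. Fr₁ = V₁/√(g·y₁) = 1.99.
Conjugate-depth relation: y₂/y₁ = ½[√(1 + 8Fr₁²) − 1] = ½[√32.53 − 1] = 2.35.
y₂ = 2.35 × 2.79 = 6.56 ft.
V₂ = q/y₂ = 52.5/6.56 = 8.00 ft/s. E₁ = y₁ + V₁²/2g = 8.29 ft; E₂ = y₂ + V₂²/2g = 7.56 ft. ΔE = E₁ − E₂ = 0.733 ft.
P = γ·Q·ΔE/550 = 62.4 × 451 × 0.733 / 550 = 37.5 hp.

P = 37.5 hp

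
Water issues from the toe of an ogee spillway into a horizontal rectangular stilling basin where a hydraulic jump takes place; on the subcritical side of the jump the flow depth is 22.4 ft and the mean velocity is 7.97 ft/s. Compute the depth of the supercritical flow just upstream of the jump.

Fr₂ = V₂/√(g·y₂) = 7.97/√(32.2×22.4) = 0.297.
Since the conjugate-depth ratio holds either way, y₁/y₂ = ½[√(1 + 8Fr₂²) − 1] = ½[√1.705 − 1] = 0.153.
y₁ = 0.153 × 22.4 = 3.42 ft.

y₁ = 3.42 ft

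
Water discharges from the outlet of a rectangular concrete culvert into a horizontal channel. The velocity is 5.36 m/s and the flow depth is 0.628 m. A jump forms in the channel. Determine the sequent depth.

Fr₁ = V₁/√(g·y₁) = 5.36/√(9.81×0.628) = 2.16.
By Bélanger, y₂/y₁ = ½[√(1 + 8Fr₁²) − 1] = ½[√38.31 − 1] = 2.59.
y₂ = 2.59 × 0.628 = 1.63 m.

y₂ = 1.63 m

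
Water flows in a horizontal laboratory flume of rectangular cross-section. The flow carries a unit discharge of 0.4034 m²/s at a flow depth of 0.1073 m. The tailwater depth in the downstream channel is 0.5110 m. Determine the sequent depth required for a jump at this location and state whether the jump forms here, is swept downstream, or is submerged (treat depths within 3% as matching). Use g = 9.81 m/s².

y₂ = 0.5050 m; the jump forms here

V₁ = q/y₁ = 0.4034/0.1073 = 3.760 m/s. Fr₁ = V₁/√(g·y₁) = 3.760/√(9.81×0.1073) = 3.664.
By Bélanger, y₂/y₁ = ½[√(1 + 8Fr₁²) − 1] = ½[√108.42 − 1] = 4.706.
y₂ = 4.706 × 0.1073 = 0.5050 m.
Tailwater y_tw = 0.5110 m: y_tw ≈ y₂, so the jump forms here.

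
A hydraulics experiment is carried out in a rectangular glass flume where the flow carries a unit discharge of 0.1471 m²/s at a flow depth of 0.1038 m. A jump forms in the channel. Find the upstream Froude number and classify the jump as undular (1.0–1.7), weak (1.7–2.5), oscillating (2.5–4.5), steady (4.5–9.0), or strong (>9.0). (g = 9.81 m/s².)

Fr₁ = 1.404; undular jump

V₁ = q/y₁ = 0.1471/0.1038 = 1.417 m/s. Fr₁ = V₁/√(g·y₁) = 1.417/√(9.81×0.1038) = 1.404.
Fr₁ = 1.404 lies in the undular range.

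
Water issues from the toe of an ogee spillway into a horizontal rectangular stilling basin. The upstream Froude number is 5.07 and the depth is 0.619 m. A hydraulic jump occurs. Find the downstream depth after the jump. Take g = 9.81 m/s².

y₂ = 4.14 m

Fr₁ = 5.07 (given).
From the momentum equation for a rectangular channel, y₂/y₁ = ½[√(1 + 8Fr₁²) − 1] = ½[√206.6 − 1] = 6.69.
y₂ = 6.69 × 0.619 = 4.14 m.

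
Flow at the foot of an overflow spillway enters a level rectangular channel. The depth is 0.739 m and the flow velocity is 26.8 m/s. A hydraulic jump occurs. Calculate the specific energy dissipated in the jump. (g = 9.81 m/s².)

ΔE = 27.1 m

Fr₁ = V₁/√(g·y₁) = 26.8/√(9.81×0.739) = 9.95.
From the momentum equation for a rectangular channel, y₂/y₁ = ½[√(1 + 8Fr₁²) − 1] = ½[√793.6 − 1] = 13.6.
y₂ = 13.6 × 0.739 = 10.0 m.
q = V₁·y₁ = 26.8 × 0.739 = 19.8 m²/s. V₂ = q/y₂ = 19.8/10.0 = 1.97 m/s. E₁ = y₁ + V₁²/2g = 37.3 m; E₂ = y₂ + V₂²/2g = 10.2 m. ΔE = E₁ − E₂ = 27.1 m.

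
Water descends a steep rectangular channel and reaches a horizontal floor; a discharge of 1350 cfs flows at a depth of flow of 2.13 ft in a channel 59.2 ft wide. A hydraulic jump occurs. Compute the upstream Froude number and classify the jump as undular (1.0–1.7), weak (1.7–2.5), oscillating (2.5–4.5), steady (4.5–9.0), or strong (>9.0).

Fr₁ = 1.29; undular jump

q = Q/b = 1350/59.2 = 22.8 ft²/s; V₁ = q/y₁ = 10.7 ft/s. Fr₁ = V₁/√(g·y₁) = 1.29.
Fr₁ = 1.29 lies in the undular range.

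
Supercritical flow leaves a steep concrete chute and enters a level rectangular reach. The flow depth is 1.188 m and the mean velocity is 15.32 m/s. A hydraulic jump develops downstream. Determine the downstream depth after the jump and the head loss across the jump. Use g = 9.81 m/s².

Fr₁ = V₁/√(g·y₁) = 15.32/√(9.81×1.188) = 4.488.
By Bélanger, y₂/y₁ = ½[√(1 + 8Fr₁²) − 1] = ½[√162.11 − 1] = 5.866.
y₂ = 5.866 × 1.188 = 6.969 m.
q = V₁·y₁ = 15.32 × 1.188 = 18.20 m²/s. V₂ = q/y₂ = 18.20/6.969 = 2.612 m/s. E₁ = y₁ + V₁²/2g = 13.15 m; E₂ = y₂ + V₂²/2g = 7.317 m. ΔE = E₁ − E₂ = 5.834 m.

y₂ = 6.969 m; ΔE = 5.834 m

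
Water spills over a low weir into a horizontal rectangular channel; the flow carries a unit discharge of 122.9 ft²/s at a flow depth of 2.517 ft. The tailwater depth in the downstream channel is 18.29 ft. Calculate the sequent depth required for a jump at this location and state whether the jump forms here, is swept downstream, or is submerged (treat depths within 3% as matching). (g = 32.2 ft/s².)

V₁ = q/y₁ = 122.9/2.517 = 48.83 ft/s. Fr₁ = V₁/√(g·y₁) = 48.83/√(32.2×2.517) = 5.424.
Sequent-depth ratio: y₂/y₁ = ½[√(1 + 8Fr₁²) − 1] = ½[√236.34 − 1] = 7.187.
y₂ = 7.187 × 2.517 = 18.09 ft.
Tailwater y_tw = 18.29 ft: y_tw ≈ y₂, so the jump forms here.

y₂ = 18.09 ft; the jump forms here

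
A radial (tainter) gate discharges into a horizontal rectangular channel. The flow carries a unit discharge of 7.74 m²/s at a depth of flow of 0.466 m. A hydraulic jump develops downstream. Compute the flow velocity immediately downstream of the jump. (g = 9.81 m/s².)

V₁ = q/y₁ = 7.74/0.466 = 16.6 m/s. Fr₁ = V₁/√(g·y₁) = 16.6/√(9.81×0.466) = 7.77.
From the momentum equation for a rectangular channel, y₂/y₁ = ½[√(1 + 8Fr₁²) − 1] = ½[√483.8 − 1] = 10.5.
y₂ = 10.5 × 0.466 = 4.89 m.
V₂ = q/y₂ = 7.74/4.89 = 1.58 m/s.

V₂ = 1.58 m/s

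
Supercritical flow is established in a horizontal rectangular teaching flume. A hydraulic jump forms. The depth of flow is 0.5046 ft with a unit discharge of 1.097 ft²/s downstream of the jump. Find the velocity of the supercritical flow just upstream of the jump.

V₂ = q/y₂ = 1.097/0.5046 = 2.174 ft/s; Fr₂ = V₂/√(g·y₂) = 0.5393.
Since the conjugate-depth ratio holds either way, y₁/y₂ = ½[√(1 + 8Fr₂²) − 1] = ½[√3.3270 − 1] = 0.4120.
y₁ = 0.4120 × 0.5046 = 0.2079 ft.
V₁ = q/y₁ = 1.097/0.2079 = 5.277 ft/s.

V₁ = 5.277 ft/s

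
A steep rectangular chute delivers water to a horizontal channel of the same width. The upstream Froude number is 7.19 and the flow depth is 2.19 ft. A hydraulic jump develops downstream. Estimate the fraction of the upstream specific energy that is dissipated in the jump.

ΔE/E₁ = 0.629 (62.9%)

Fr₁ = 7.19 (given).
Sequent-depth ratio: y₂/y₁ = ½[√(1 + 8Fr₁²) − 1] = ½[√414.6 − 1] = 9.68.
y₂ = 9.68 × 2.19 = 21.2 ft.
E₁ = y₁(1 + Fr₁²/2) = 2.19×(1 + 7.19²/2) = 58.8 ft. ΔE = (y₂ − y₁)³/(4y₁y₂) = 37.0 ft. ΔE/E₁ = 37.0/58.8 = 0.629.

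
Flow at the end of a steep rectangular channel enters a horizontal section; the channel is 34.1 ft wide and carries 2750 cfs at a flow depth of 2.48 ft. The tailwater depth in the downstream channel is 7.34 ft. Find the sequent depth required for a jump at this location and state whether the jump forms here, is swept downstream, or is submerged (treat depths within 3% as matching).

y₂ = 11.6 ft; the jump is swept downstream

q = Q/b = 2750/34.1 = 80.6 ft²/s; V₁ = q/y₁ = 32.5 ft/s. Fr₁ = V₁/√(g·y₁) = 3.64.
Bélanger equation: y₂/y₁ = ½[√(1 + 8Fr₁²) − 1] = ½[√106.9 − 1] = 4.67.
y₂ = 4.67 × 2.48 = 11.6 ft.
Tailwater y_tw = 7.34 ft: y_tw < y₂, so the jump is swept downstream.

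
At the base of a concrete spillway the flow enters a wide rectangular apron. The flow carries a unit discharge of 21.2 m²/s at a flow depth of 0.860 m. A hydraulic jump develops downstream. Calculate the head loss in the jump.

V₁ = q/y₁ = 21.2/0.860 = 24.7 m/s. Fr₁ = V₁/√(g·y₁) = 24.7/√(9.81×0.860) = 8.49.
Bélanger equation: y₂/y₁ = ½[√(1 + 8Fr₁²) − 1] = ½[√577.2 − 1] = 11.5.
y₂ = 11.5 × 0.860 = 9.90 m.
V₂ = q/y₂ = 21.2/9.90 = 2.14 m/s. E₁ = y₁ + V₁²/2g = 31.8 m; E₂ = y₂ + V₂²/2g = 10.1 m. ΔE = E₁ − E₂ = 21.7 m.

ΔE = 21.7 m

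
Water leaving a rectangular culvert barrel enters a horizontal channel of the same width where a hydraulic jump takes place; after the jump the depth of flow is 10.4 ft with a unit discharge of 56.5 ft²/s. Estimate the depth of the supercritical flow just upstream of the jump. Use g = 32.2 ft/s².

y₁ = 1.59 ft

V₂ = q/y₂ = 56.5/10.4 = 5.43 ft/s; Fr₂ = V₂/√(g·y₂) = 0.297.
Since the conjugate-depth ratio holds either way, y₁/y₂ = ½[√(1 + 8Fr₂²) − 1] = ½[√1.705 − 1] = 0.153.
y₁ = 0.153 × 10.4 = 1.59 ft.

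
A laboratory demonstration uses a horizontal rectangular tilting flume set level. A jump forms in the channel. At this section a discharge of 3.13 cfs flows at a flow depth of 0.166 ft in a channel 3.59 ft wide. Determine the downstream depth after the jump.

y₂ = 0.457 ft

q = Q/b = 3.13/3.59 = 0.872 ft²/s; V₁ = q/y₁ = 5.25 ft/s. Fr₁ = V₁/√(g·y₁) = 2.27.
Bélanger equation: y₂/y₁ = ½[√(1 + 8Fr₁²) − 1] = ½[√42.29 − 1] = 2.75.
y₂ = 2.75 × 0.166 = 0.457 ft.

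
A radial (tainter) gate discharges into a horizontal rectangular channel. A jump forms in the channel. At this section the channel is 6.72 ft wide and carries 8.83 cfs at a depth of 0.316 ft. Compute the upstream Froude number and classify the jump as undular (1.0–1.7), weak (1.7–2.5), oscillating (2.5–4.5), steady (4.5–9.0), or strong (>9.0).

Fr₁ = 1.30; undular jump

q = Q/b = 8.83/6.72 = 1.31 ft²/s; V₁ = q/y₁ = 4.16 ft/s. Fr₁ = V₁/√(g·y₁) = 1.30.
Fr₁ = 1.30 lies in the undular range.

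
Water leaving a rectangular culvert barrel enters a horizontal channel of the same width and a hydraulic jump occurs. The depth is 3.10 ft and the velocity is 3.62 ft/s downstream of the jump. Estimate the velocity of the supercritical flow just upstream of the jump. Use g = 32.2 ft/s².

Fr₂ = V₂/√(g·y₂) = 3.62/√(32.2×3.10) = 0.362.
From the momentum equation (using Fr₂), y₁/y₂ = ½[√(1 + 8Fr₂²) − 1] = ½[√2.050 − 1] = 0.216.
y₁ = 0.216 × 3.10 = 0.669 ft.
V₁ = q/y₁ = 11.2/0.669 = 16.8 ft/s.

V₁ = 16.8 ft/s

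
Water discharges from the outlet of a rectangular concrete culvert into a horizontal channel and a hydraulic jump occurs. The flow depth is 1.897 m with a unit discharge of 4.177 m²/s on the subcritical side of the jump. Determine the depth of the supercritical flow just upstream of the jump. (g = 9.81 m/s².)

V₂ = q/y₂ = 4.177/1.897 = 2.202 m/s; Fr₂ = V₂/√(g·y₂) = 0.5104.
The Bélanger relation is symmetric: y₁/y₂ = ½[√(1 + 8Fr₂²) − 1] = ½[√3.0842 − 1] = 0.3781.
y₁ = 0.3781 × 1.897 = 0.7173 m.

y₁ = 0.7173 m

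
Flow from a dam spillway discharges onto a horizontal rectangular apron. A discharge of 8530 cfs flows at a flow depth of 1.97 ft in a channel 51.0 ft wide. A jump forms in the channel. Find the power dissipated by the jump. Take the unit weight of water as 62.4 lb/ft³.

P = 81914 hp

q = Q/b = 8530/51.0 = 167 ft²/s; V₁ = q/y₁ = 84.9 ft/s. Fr₁ = V₁/√(g·y₁) = 10.7.
Sequent-depth ratio: y₂/y₁ = ½[√(1 + 8Fr₁²) − 1] = ½[√910.1 − 1] = 14.6.
y₂ = 14.6 × 1.97 = 28.7 ft.
V₂ = q/y₂ = 167/28.7 = 5.82 ft/s. E₁ = y₁ + V₁²/2g = 114 ft; E₂ = y₂ + V₂²/2g = 29.3 ft. ΔE = E₁ − E₂ = 84.6 ft.
P = γ·Q·ΔE/550 = 62.4 × 8530 × 84.6 / 550 = 81914 hp.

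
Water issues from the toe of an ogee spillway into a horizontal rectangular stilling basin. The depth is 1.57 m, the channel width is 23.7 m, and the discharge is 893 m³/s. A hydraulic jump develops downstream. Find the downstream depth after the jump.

y₂ = 12.8 m

q = Q/b = 893/23.7 = 37.7 m²/s; V₁ = q/y₁ = 24.0 m/s. Fr₁ = V₁/√(g·y₁) = 6.12.
Bélanger equation: y₂/y₁ = ½[√(1 + 8Fr₁²) − 1] = ½[√300.2 − 1] = 8.16.
y₂ = 8.16 × 1.57 = 12.8 m.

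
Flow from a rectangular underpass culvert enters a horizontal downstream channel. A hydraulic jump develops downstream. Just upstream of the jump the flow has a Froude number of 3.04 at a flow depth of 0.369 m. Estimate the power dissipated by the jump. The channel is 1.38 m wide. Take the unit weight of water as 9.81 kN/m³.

P = 15.8 kW

Fr₁ = 3.04 (given).
By Bélanger, y₂/y₁ = ½[√(1 + 8Fr₁²) − 1] = ½[√74.93 − 1] = 3.83.
y₂ = 3.83 × 0.369 = 1.41 m.
V₁ = Fr₁·√(g·y₁) = 3.04×√(9.81×0.369) = 5.78 m/s; q = V₁·y₁ = 2.13 m²/s. V₂ = q/y₂ = 2.13/1.41 = 1.51 m/s. E₁ = y₁ + V₁²/2g = 2.07 m; E₂ = y₂ + V₂²/2g = 1.53 m. ΔE = E₁ − E₂ = 0.545 m.
Q = q·b = 2.13 × 1.38 = 2.95 m³/s. P = γ·Q·ΔE = 9.81 × 2.95 × 0.545 = 15.8 kW.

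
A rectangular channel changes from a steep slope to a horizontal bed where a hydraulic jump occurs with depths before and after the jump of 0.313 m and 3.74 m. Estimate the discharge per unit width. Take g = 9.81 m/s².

q = 4.82 m²/s

For a rectangular channel the momentum equation gives q² = ½·g·y₁·y₂·(y₁ + y₂) = ½×9.81×0.313×3.74×4.05 = 23.3.
q = √23.3 = 4.82 m²/s.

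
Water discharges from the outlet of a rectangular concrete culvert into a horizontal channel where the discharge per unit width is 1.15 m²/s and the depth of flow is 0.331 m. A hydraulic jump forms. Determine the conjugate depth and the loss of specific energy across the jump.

y₂ = 0.752 m; ΔE = 0.0750 m

V₁ = q/y₁ = 1.15/0.331 = 3.47 m/s. Fr₁ = V₁/√(g·y₁) = 3.47/√(9.81×0.331) = 1.93.
Conjugate-depth relation: y₂/y₁ = ½[√(1 + 8Fr₁²) − 1] = ½[√30.74 − 1] = 2.27.
y₂ = 2.27 × 0.331 = 0.752 m.
Head loss: ΔE = (y₂ − y₁)³/(4y₁y₂) = (0.752 − 0.331)³/(4×0.331×0.752) = 0.0747/0.996 = 0.0750 m.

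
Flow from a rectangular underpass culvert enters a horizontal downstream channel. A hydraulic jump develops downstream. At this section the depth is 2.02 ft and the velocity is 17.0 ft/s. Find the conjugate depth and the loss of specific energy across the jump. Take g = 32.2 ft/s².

Fr₁ = V₁/√(g·y₁) = 17.0/√(32.2×2.02) = 2.11.
Sequent-depth ratio: y₂/y₁ = ½[√(1 + 8Fr₁²) − 1] = ½[√36.55 − 1] = 2.52.
y₂ = 2.52 × 2.02 = 5.10 ft.
Head loss: ΔE = (y₂ − y₁)³/(4y₁y₂) = (5.10 − 2.02)³/(4×2.02×5.10) = 29.1/41.2 = 0.707 ft.

y₂ = 5.10 ft; ΔE = 0.707 ft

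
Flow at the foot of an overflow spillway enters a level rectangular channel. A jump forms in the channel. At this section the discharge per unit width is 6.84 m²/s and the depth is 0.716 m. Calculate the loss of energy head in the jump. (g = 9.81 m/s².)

V₁ = q/y₁ = 6.84/0.716 = 9.55 m/s. Fr₁ = V₁/√(g·y₁) = 9.55/√(9.81×0.716) = 3.60.
Conjugate-depth relation: y₂/y₁ = ½[√(1 + 8Fr₁²) − 1] = ½[√104.9 − 1] = 4.62.
y₂ = 4.62 × 0.716 = 3.31 m.
Head loss: ΔE = (y₂ − y₁)³/(4y₁y₂) = (3.31 − 0.716)³/(4×0.716×3.31) = 17.4/9.48 = 1.84 m.

ΔE = 1.84 m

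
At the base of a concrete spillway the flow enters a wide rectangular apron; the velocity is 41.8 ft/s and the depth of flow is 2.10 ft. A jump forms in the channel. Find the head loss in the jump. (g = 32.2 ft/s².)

Fr₁ = V₁/√(g·y₁) = 41.8/√(32.2×2.10) = 5.08.
From the momentum equation for a rectangular channel, y₂/y₁ = ½[√(1 + 8Fr₁²) − 1] = ½[√207.7 − 1] = 6.71.
y₂ = 6.71 × 2.10 = 14.1 ft.
Head loss: ΔE = (y₂ − y₁)³/(4y₁y₂) = (14.1 − 2.10)³/(4×2.10×14.1) = 1721/118 = 14.5 ft.

ΔE = 14.5 ft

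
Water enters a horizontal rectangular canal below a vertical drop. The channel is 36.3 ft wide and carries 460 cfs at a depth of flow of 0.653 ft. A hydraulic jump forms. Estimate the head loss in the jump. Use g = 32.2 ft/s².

ΔE = 2.71 ft

q = Q/b = 460/36.3 = 12.7 ft²/s; V₁ = q/y₁ = 19.4 ft/s. Fr₁ = V₁/√(g·y₁) = 4.23.
From the momentum equation for a rectangular channel, y₂/y₁ = ½[√(1 + 8Fr₁²) − 1] = ½[√144.3 − 1] = 5.51.
y₂ = 5.51 × 0.653 = 3.60 ft.
V₂ = q/y₂ = 12.7/3.60 = 3.52 ft/s. E₁ = y₁ + V₁²/2g = 6.50 ft; E₂ = y₂ + V₂²/2g = 3.79 ft. ΔE = E₁ − E₂ = 2.71 ft.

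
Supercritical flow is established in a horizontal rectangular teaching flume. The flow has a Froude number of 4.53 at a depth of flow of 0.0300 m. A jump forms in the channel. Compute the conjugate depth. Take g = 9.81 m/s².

Fr₁ = 4.53 (given).
From the momentum equation for a rectangular channel, y₂/y₁ = ½[√(1 + 8Fr₁²) − 1] = ½[√165.2 − 1] = 5.93.
y₂ = 5.93 × 0.0300 = 0.178 m.

y₂ = 0.178 m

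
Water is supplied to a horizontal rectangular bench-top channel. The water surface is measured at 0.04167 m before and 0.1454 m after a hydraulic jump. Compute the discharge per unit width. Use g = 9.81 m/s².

q = 0.07456 m²/s

For a rectangular channel the momentum equation gives q² = ½·g·y₁·y₂·(y₁ + y₂) = ½×9.81×0.04167×0.1454×0.1871 = 0.005559.
q = √0.005559 = 0.07456 m²/s.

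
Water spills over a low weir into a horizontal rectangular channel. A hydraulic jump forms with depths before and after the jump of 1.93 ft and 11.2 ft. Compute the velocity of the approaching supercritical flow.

For a rectangular channel the momentum equation gives q² = ½·g·y₁·y₂·(y₁ + y₂) = ½×32.2×1.93×11.2×13.1 = 4569.
q = √4569 = 67.6 ft²/s.
V₁ = q/y₁ = 67.6/1.93 = 35.0 ft/s.

V₁ = 35.0 ft/s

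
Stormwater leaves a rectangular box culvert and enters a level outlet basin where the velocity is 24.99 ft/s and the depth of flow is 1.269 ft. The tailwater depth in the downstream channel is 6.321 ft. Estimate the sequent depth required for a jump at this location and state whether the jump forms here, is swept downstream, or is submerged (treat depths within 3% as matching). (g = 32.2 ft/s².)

y₂ = 6.410 ft; the jump forms here

Fr₁ = V₁/√(g·y₁) = 24.99/√(32.2×1.269) = 3.909.
Bélanger equation: y₂/y₁ = ½[√(1 + 8Fr₁²) − 1] = ½[√123.27 − 1] = 5.051.
y₂ = 5.051 × 1.269 = 6.410 ft.
Tailwater y_tw = 6.321 ft: y_tw ≈ y₂, so the jump forms here.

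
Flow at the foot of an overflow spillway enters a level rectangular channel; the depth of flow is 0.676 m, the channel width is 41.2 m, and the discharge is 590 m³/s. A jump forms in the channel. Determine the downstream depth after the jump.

y₂ = 7.53 m

q = Q/b = 590/41.2 = 14.3 m²/s; V₁ = q/y₁ = 21.2 m/s. Fr₁ = V₁/√(g·y₁) = 8.23.
By Bélanger, y₂/y₁ = ½[√(1 + 8Fr₁²) − 1] = ½[√542.4 − 1] = 11.1.
y₂ = 11.1 × 0.676 = 7.53 m.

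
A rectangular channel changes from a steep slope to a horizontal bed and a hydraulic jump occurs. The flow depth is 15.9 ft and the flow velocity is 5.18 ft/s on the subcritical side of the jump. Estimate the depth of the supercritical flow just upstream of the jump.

y₁ = 1.52 ft

Fr₂ = V₂/√(g·y₂) = 5.18/√(32.2×15.9) = 0.229.
The Bélanger relation is symmetric: y₁/y₂ = ½[√(1 + 8Fr₂²) − 1] = ½[√1.419 − 1] = 0.0957.
y₁ = 0.0957 × 15.9 = 1.52 ft.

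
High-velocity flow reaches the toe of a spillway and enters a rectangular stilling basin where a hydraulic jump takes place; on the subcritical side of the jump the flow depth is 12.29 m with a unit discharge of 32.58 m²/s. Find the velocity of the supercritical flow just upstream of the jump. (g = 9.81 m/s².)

V₂ = q/y₂ = 32.58/12.29 = 2.651 m/s; Fr₂ = V₂/√(g·y₂) = 0.2414.
From the momentum equation (using Fr₂), y₁/y₂ = ½[√(1 + 8Fr₂²) − 1] = ½[√1.4663 − 1] = 0.1055.
y₁ = 0.1055 × 12.29 = 1.296 m.
V₁ = q/y₁ = 32.58/1.296 = 25.14 m/s.

V₁ = 25.14 m/s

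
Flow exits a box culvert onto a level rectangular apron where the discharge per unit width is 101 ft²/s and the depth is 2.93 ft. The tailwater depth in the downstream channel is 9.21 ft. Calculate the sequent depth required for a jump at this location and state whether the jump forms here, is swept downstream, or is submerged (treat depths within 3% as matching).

V₁ = q/y₁ = 101/2.93 = 34.5 ft/s. Fr₁ = V₁/√(g·y₁) = 34.5/√(32.2×2.93) = 3.55.
By Bélanger, y₂/y₁ = ½[√(1 + 8Fr₁²) − 1] = ½[√101.8 − 1] = 4.54.
y₂ = 4.54 × 2.93 = 13.3 ft.
Tailwater y_tw = 9.21 ft: y_tw < y₂, so the jump is swept downstream.

y₂ = 13.3 ft; the jump is swept downstream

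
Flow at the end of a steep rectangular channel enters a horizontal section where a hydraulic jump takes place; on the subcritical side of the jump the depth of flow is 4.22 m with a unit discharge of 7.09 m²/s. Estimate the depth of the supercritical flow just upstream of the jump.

y₁ = 0.513 m

V₂ = q/y₂ = 7.09/4.22 = 1.68 m/s; Fr₂ = V₂/√(g·y₂) = 0.261.
The Bélanger relation is symmetric: y₁/y₂ = ½[√(1 + 8Fr₂²) − 1] = ½[√1.545 − 1] = 0.122.
y₁ = 0.122 × 4.22 = 0.513 m.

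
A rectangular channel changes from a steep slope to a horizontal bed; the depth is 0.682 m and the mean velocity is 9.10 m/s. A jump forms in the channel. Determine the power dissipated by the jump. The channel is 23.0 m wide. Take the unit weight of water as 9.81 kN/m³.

Fr₁ = V₁/√(g·y₁) = 9.10/√(9.81×0.682) = 3.52.
Conjugate-depth relation: y₂/y₁ = ½[√(1 + 8Fr₁²) − 1] = ½[√100.0 − 1] = 4.50.
y₂ = 4.50 × 0.682 = 3.07 m.
Head loss: ΔE = (y₂ − y₁)³/(4y₁y₂) = (3.07 − 0.682)³/(4×0.682×3.07) = 13.6/8.37 = 1.62 m.
q = V₁·y₁ = 9.10 × 0.682 = 6.21 m²/s. Q = q·b = 6.21 × 23.0 = 143 m³/s. P = γ·Q·ΔE = 9.81 × 143 × 1.62 = 2275 kW.

P = 2275 kW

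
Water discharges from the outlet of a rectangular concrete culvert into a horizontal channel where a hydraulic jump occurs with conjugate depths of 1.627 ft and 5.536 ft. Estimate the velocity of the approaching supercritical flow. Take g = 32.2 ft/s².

For a rectangular channel the momentum equation gives q² = ½·g·y₁·y₂·(y₁ + y₂) = ½×32.2×1.627×5.536×7.163 = 1039.
q = √1039 = 32.23 ft²/s.
V₁ = q/y₁ = 32.23/1.627 = 19.81 ft/s.

V₁ = 19.81 ft/s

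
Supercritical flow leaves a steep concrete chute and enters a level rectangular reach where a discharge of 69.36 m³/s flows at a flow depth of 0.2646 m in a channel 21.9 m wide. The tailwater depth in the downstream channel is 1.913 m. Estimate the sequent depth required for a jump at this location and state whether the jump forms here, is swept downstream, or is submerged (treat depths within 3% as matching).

q = Q/b = 69.36/21.9 = 3.167 m²/s; V₁ = q/y₁ = 11.97 m/s. Fr₁ = V₁/√(g·y₁) = 7.429.
By Bélanger, y₂/y₁ = ½[√(1 + 8Fr₁²) − 1] = ½[√442.55 − 1] = 10.02.
y₂ = 10.02 × 0.2646 = 2.651 m.
Tailwater y_tw = 1.913 m: y_tw < y₂, so the jump is swept downstream.

y₂ = 2.651 m; the jump is swept downstream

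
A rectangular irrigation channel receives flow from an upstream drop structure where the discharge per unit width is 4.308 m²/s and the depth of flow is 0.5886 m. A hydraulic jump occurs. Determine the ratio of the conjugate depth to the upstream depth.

y₂/y₁ = 3.836

V₁ = q/y₁ = 4.308/0.5886 = 7.319 m/s. Fr₁ = V₁/√(g·y₁) = 7.319/√(9.81×0.5886) = 3.046.
Bélanger equation: y₂/y₁ = ½[√(1 + 8Fr₁²) − 1] = ½[√75.218 − 1] = 3.836.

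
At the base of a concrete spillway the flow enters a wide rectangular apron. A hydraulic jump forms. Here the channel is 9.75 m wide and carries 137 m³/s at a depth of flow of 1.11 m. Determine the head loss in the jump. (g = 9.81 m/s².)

q = Q/b = 137/9.75 = 14.1 m²/s; V₁ = q/y₁ = 12.7 m/s. Fr₁ = V₁/√(g·y₁) = 3.84.
Sequent-depth ratio: y₂/y₁ = ½[√(1 + 8Fr₁²) − 1] = ½[√118.7 − 1] = 4.95.
y₂ = 4.95 × 1.11 = 5.49 m.
V₂ = q/y₂ = 14.1/5.49 = 2.56 m/s. E₁ = y₁ + V₁²/2g = 9.28 m; E₂ = y₂ + V₂²/2g = 5.83 m. ΔE = E₁ − E₂ = 3.45 m.

ΔE = 3.45 m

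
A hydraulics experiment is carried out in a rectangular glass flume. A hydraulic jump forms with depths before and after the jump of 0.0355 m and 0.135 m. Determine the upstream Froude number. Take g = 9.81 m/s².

For a rectangular channel the momentum equation gives q² = ½·g·y₁·y₂·(y₁ + y₂) = ½×9.81×0.0355×0.135×0.171 = 0.00401.
q = √0.00401 = 0.0633 m²/s.
V₁ = q/y₁ = 1.78 m/s; Fr₁ = V₁/√(g·y₁) = 3.02.

Fr₁ = 3.02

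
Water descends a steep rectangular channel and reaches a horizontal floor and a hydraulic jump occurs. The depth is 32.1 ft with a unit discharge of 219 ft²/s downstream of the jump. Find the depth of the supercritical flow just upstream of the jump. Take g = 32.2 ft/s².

y₁ = 2.67 ft

V₂ = q/y₂ = 219/32.1 = 6.82 ft/s; Fr₂ = V₂/√(g·y₂) = 0.212.
Applying the sequent-depth relation in reverse, y₁/y₂ = ½[√(1 + 8Fr₂²) − 1] = ½[√1.360 − 1] = 0.0831.
y₁ = 0.0831 × 32.1 = 2.67 ft.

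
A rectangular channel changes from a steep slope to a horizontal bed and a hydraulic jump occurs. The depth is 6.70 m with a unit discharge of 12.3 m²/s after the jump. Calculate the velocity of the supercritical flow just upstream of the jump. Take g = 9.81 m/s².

V₁ = 19.6 m/s

V₂ = q/y₂ = 12.3/6.70 = 1.84 m/s; Fr₂ = V₂/√(g·y₂) = 0.226.
Applying the sequent-depth relation in reverse, y₁/y₂ = ½[√(1 + 8Fr₂²) − 1] = ½[√1.410 − 1] = 0.0938.
y₁ = 0.0938 × 6.70 = 0.628 m.
V₁ = q/y₁ = 12.3/0.628 = 19.6 m/s.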